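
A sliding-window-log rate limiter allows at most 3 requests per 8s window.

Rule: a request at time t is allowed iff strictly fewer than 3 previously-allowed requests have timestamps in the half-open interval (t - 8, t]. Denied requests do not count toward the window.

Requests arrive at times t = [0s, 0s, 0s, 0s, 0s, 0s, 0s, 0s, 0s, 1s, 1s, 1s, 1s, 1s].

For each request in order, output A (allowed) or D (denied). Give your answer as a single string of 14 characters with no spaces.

Answer: AAADDDDDDDDDDD

Derivation:
Tracking allowed requests in the window:
  req#1 t=0s: ALLOW
  req#2 t=0s: ALLOW
  req#3 t=0s: ALLOW
  req#4 t=0s: DENY
  req#5 t=0s: DENY
  req#6 t=0s: DENY
  req#7 t=0s: DENY
  req#8 t=0s: DENY
  req#9 t=0s: DENY
  req#10 t=1s: DENY
  req#11 t=1s: DENY
  req#12 t=1s: DENY
  req#13 t=1s: DENY
  req#14 t=1s: DENY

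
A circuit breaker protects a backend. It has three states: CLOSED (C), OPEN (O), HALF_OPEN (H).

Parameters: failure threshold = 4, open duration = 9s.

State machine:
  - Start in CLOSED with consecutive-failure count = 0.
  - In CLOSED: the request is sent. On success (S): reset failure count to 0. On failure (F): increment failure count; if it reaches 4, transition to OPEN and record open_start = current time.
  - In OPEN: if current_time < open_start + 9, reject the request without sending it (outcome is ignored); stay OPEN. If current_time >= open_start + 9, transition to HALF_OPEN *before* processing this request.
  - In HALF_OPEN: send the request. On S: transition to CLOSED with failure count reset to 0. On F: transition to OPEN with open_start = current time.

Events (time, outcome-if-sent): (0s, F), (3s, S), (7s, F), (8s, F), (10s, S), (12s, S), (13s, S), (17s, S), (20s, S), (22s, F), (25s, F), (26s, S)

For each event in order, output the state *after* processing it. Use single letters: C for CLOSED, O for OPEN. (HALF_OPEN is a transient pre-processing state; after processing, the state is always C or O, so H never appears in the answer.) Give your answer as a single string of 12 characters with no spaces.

State after each event:
  event#1 t=0s outcome=F: state=CLOSED
  event#2 t=3s outcome=S: state=CLOSED
  event#3 t=7s outcome=F: state=CLOSED
  event#4 t=8s outcome=F: state=CLOSED
  event#5 t=10s outcome=S: state=CLOSED
  event#6 t=12s outcome=S: state=CLOSED
  event#7 t=13s outcome=S: state=CLOSED
  event#8 t=17s outcome=S: state=CLOSED
  event#9 t=20s outcome=S: state=CLOSED
  event#10 t=22s outcome=F: state=CLOSED
  event#11 t=25s outcome=F: state=CLOSED
  event#12 t=26s outcome=S: state=CLOSED

Answer: CCCCCCCCCCCC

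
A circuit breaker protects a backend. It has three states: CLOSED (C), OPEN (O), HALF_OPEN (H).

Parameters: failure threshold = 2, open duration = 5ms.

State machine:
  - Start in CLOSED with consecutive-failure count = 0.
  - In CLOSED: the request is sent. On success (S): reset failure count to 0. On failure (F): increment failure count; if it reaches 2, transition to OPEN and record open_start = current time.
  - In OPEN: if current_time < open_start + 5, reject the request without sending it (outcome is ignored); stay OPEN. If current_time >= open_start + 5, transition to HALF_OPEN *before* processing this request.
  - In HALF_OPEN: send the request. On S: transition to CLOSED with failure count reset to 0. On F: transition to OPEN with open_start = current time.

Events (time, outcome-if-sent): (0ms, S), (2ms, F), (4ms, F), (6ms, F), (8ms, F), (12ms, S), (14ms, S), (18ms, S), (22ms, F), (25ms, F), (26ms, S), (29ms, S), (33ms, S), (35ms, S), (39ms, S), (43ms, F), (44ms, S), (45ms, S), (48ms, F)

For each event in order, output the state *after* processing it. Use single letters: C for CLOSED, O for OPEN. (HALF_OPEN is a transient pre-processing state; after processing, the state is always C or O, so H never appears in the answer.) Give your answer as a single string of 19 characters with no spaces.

Answer: CCOOOCCCCOOOCCCCCCC

Derivation:
State after each event:
  event#1 t=0ms outcome=S: state=CLOSED
  event#2 t=2ms outcome=F: state=CLOSED
  event#3 t=4ms outcome=F: state=OPEN
  event#4 t=6ms outcome=F: state=OPEN
  event#5 t=8ms outcome=F: state=OPEN
  event#6 t=12ms outcome=S: state=CLOSED
  event#7 t=14ms outcome=S: state=CLOSED
  event#8 t=18ms outcome=S: state=CLOSED
  event#9 t=22ms outcome=F: state=CLOSED
  event#10 t=25ms outcome=F: state=OPEN
  event#11 t=26ms outcome=S: state=OPEN
  event#12 t=29ms outcome=S: state=OPEN
  event#13 t=33ms outcome=S: state=CLOSED
  event#14 t=35ms outcome=S: state=CLOSED
  event#15 t=39ms outcome=S: state=CLOSED
  event#16 t=43ms outcome=F: state=CLOSED
  event#17 t=44ms outcome=S: state=CLOSED
  event#18 t=45ms outcome=S: state=CLOSED
  event#19 t=48ms outcome=F: state=CLOSED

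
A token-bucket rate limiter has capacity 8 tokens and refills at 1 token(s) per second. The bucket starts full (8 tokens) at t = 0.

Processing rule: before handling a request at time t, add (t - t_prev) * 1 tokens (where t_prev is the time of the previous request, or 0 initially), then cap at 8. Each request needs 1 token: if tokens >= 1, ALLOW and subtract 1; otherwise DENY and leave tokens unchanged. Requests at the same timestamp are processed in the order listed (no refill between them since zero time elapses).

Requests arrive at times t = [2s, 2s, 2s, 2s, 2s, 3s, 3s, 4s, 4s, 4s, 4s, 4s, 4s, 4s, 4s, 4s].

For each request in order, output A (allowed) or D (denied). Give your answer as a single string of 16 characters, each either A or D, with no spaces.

Answer: AAAAAAAAAADDDDDD

Derivation:
Simulating step by step:
  req#1 t=2s: ALLOW
  req#2 t=2s: ALLOW
  req#3 t=2s: ALLOW
  req#4 t=2s: ALLOW
  req#5 t=2s: ALLOW
  req#6 t=3s: ALLOW
  req#7 t=3s: ALLOW
  req#8 t=4s: ALLOW
  req#9 t=4s: ALLOW
  req#10 t=4s: ALLOW
  req#11 t=4s: DENY
  req#12 t=4s: DENY
  req#13 t=4s: DENY
  req#14 t=4s: DENY
  req#15 t=4s: DENY
  req#16 t=4s: DENY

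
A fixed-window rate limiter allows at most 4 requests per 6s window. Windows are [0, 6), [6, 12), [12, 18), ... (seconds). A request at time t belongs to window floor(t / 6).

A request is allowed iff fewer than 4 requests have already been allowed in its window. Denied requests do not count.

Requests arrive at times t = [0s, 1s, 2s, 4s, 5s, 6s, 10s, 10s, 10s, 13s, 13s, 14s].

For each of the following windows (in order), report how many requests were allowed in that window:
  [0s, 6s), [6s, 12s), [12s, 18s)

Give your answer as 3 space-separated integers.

Processing requests:
  req#1 t=0s (window 0): ALLOW
  req#2 t=1s (window 0): ALLOW
  req#3 t=2s (window 0): ALLOW
  req#4 t=4s (window 0): ALLOW
  req#5 t=5s (window 0): DENY
  req#6 t=6s (window 1): ALLOW
  req#7 t=10s (window 1): ALLOW
  req#8 t=10s (window 1): ALLOW
  req#9 t=10s (window 1): ALLOW
  req#10 t=13s (window 2): ALLOW
  req#11 t=13s (window 2): ALLOW
  req#12 t=14s (window 2): ALLOW

Allowed counts by window: 4 4 3

Answer: 4 4 3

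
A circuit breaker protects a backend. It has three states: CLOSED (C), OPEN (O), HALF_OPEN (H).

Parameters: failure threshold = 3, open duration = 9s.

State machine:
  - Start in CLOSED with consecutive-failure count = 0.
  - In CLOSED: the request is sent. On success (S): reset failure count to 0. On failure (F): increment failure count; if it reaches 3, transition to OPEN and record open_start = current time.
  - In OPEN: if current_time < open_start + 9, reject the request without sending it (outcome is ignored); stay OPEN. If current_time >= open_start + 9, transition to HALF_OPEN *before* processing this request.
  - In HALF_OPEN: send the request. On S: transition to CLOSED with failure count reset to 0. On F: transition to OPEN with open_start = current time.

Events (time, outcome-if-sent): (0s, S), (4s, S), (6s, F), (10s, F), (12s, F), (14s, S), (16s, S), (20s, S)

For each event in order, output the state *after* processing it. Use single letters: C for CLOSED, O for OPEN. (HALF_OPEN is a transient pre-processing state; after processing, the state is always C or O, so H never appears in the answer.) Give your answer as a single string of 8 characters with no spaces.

State after each event:
  event#1 t=0s outcome=S: state=CLOSED
  event#2 t=4s outcome=S: state=CLOSED
  event#3 t=6s outcome=F: state=CLOSED
  event#4 t=10s outcome=F: state=CLOSED
  event#5 t=12s outcome=F: state=OPEN
  event#6 t=14s outcome=S: state=OPEN
  event#7 t=16s outcome=S: state=OPEN
  event#8 t=20s outcome=S: state=OPEN

Answer: CCCCOOOO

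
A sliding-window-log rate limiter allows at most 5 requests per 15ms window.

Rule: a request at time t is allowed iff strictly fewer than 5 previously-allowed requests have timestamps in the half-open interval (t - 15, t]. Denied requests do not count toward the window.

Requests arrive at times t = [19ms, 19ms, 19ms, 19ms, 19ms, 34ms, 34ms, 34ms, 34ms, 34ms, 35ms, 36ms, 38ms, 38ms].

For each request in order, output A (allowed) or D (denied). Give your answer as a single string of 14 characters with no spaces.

Answer: AAAAAAAAAADDDD

Derivation:
Tracking allowed requests in the window:
  req#1 t=19ms: ALLOW
  req#2 t=19ms: ALLOW
  req#3 t=19ms: ALLOW
  req#4 t=19ms: ALLOW
  req#5 t=19ms: ALLOW
  req#6 t=34ms: ALLOW
  req#7 t=34ms: ALLOW
  req#8 t=34ms: ALLOW
  req#9 t=34ms: ALLOW
  req#10 t=34ms: ALLOW
  req#11 t=35ms: DENY
  req#12 t=36ms: DENY
  req#13 t=38ms: DENY
  req#14 t=38ms: DENY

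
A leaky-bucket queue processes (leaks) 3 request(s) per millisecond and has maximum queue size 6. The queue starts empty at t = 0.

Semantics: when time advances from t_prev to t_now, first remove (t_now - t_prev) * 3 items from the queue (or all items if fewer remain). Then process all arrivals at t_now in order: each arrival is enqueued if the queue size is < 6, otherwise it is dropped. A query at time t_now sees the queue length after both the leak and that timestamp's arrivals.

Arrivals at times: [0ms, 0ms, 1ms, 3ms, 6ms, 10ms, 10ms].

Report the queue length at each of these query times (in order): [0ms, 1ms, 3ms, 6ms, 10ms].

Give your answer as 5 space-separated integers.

Queue lengths at query times:
  query t=0ms: backlog = 2
  query t=1ms: backlog = 1
  query t=3ms: backlog = 1
  query t=6ms: backlog = 1
  query t=10ms: backlog = 2

Answer: 2 1 1 1 2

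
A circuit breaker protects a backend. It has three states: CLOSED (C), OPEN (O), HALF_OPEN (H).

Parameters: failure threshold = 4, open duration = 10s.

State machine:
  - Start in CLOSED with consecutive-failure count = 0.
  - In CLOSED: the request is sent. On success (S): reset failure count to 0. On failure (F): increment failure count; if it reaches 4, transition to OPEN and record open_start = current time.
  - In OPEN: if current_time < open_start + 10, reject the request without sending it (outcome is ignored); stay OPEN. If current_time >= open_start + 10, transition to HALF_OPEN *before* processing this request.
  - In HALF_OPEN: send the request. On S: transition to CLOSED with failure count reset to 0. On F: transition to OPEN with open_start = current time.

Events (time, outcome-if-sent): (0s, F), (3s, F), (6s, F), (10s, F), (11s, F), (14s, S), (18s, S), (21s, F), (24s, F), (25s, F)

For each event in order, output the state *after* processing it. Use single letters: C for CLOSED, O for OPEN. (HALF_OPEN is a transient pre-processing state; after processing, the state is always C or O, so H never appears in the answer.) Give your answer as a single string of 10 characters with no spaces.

State after each event:
  event#1 t=0s outcome=F: state=CLOSED
  event#2 t=3s outcome=F: state=CLOSED
  event#3 t=6s outcome=F: state=CLOSED
  event#4 t=10s outcome=F: state=OPEN
  event#5 t=11s outcome=F: state=OPEN
  event#6 t=14s outcome=S: state=OPEN
  event#7 t=18s outcome=S: state=OPEN
  event#8 t=21s outcome=F: state=OPEN
  event#9 t=24s outcome=F: state=OPEN
  event#10 t=25s outcome=F: state=OPEN

Answer: CCCOOOOOOO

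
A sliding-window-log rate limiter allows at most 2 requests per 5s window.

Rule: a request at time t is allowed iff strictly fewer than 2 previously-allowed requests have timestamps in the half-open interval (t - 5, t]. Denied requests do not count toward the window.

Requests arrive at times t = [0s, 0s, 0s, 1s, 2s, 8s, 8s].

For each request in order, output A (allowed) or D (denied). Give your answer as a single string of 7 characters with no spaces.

Answer: AADDDAA

Derivation:
Tracking allowed requests in the window:
  req#1 t=0s: ALLOW
  req#2 t=0s: ALLOW
  req#3 t=0s: DENY
  req#4 t=1s: DENY
  req#5 t=2s: DENY
  req#6 t=8s: ALLOW
  req#7 t=8s: ALLOW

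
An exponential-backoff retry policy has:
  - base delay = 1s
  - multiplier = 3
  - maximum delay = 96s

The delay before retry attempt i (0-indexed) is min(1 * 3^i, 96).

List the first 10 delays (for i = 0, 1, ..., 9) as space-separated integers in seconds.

Answer: 1 3 9 27 81 96 96 96 96 96

Derivation:
Computing each delay:
  i=0: min(1*3^0, 96) = 1
  i=1: min(1*3^1, 96) = 3
  i=2: min(1*3^2, 96) = 9
  i=3: min(1*3^3, 96) = 27
  i=4: min(1*3^4, 96) = 81
  i=5: min(1*3^5, 96) = 96
  i=6: min(1*3^6, 96) = 96
  i=7: min(1*3^7, 96) = 96
  i=8: min(1*3^8, 96) = 96
  i=9: min(1*3^9, 96) = 96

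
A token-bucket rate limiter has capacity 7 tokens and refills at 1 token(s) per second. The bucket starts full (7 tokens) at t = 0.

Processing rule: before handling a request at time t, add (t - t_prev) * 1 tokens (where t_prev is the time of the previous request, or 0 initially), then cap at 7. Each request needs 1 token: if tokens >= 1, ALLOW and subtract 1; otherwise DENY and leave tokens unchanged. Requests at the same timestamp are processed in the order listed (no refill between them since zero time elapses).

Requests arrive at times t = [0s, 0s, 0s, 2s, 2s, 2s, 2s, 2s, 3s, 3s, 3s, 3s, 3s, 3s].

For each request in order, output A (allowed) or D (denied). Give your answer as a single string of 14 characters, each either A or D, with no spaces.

Simulating step by step:
  req#1 t=0s: ALLOW
  req#2 t=0s: ALLOW
  req#3 t=0s: ALLOW
  req#4 t=2s: ALLOW
  req#5 t=2s: ALLOW
  req#6 t=2s: ALLOW
  req#7 t=2s: ALLOW
  req#8 t=2s: ALLOW
  req#9 t=3s: ALLOW
  req#10 t=3s: ALLOW
  req#11 t=3s: DENY
  req#12 t=3s: DENY
  req#13 t=3s: DENY
  req#14 t=3s: DENY

Answer: AAAAAAAAAADDDD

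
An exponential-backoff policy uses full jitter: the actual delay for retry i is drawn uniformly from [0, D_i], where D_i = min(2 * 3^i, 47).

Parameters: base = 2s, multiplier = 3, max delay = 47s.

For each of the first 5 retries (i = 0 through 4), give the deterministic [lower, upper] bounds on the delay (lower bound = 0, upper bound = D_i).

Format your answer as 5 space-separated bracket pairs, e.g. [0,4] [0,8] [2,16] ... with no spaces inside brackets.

Computing bounds per retry:
  i=0: D_i=min(2*3^0,47)=2, bounds=[0,2]
  i=1: D_i=min(2*3^1,47)=6, bounds=[0,6]
  i=2: D_i=min(2*3^2,47)=18, bounds=[0,18]
  i=3: D_i=min(2*3^3,47)=47, bounds=[0,47]
  i=4: D_i=min(2*3^4,47)=47, bounds=[0,47]

Answer: [0,2] [0,6] [0,18] [0,47] [0,47]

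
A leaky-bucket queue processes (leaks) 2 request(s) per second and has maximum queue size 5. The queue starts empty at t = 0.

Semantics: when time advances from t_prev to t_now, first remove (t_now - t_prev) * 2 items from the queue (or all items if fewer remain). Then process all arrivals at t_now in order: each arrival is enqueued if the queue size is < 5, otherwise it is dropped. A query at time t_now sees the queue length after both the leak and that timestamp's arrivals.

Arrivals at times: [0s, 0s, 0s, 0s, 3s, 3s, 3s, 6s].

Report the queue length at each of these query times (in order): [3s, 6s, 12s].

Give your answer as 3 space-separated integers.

Queue lengths at query times:
  query t=3s: backlog = 3
  query t=6s: backlog = 1
  query t=12s: backlog = 0

Answer: 3 1 0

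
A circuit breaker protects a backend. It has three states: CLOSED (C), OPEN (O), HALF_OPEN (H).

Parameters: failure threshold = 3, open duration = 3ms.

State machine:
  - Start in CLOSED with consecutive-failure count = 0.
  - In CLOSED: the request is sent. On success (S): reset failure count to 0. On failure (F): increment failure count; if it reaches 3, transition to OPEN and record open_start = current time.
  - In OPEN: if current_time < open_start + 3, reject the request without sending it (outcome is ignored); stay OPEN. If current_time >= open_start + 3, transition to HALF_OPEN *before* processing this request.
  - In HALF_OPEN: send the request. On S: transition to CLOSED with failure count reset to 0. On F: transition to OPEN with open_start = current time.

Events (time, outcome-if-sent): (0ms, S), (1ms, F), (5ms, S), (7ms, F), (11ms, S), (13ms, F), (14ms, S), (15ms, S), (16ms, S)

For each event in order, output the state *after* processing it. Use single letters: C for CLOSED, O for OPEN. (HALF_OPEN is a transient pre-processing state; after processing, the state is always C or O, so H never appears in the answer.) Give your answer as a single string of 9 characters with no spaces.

State after each event:
  event#1 t=0ms outcome=S: state=CLOSED
  event#2 t=1ms outcome=F: state=CLOSED
  event#3 t=5ms outcome=S: state=CLOSED
  event#4 t=7ms outcome=F: state=CLOSED
  event#5 t=11ms outcome=S: state=CLOSED
  event#6 t=13ms outcome=F: state=CLOSED
  event#7 t=14ms outcome=S: state=CLOSED
  event#8 t=15ms outcome=S: state=CLOSED
  event#9 t=16ms outcome=S: state=CLOSED

Answer: CCCCCCCCC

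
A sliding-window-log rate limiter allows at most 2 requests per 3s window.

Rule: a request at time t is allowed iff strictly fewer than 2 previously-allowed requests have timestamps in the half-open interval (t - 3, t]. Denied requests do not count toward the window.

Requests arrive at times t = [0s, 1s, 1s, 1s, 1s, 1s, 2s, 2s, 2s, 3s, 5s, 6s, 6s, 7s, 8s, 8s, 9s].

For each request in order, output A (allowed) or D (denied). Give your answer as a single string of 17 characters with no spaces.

Tracking allowed requests in the window:
  req#1 t=0s: ALLOW
  req#2 t=1s: ALLOW
  req#3 t=1s: DENY
  req#4 t=1s: DENY
  req#5 t=1s: DENY
  req#6 t=1s: DENY
  req#7 t=2s: DENY
  req#8 t=2s: DENY
  req#9 t=2s: DENY
  req#10 t=3s: ALLOW
  req#11 t=5s: ALLOW
  req#12 t=6s: ALLOW
  req#13 t=6s: DENY
  req#14 t=7s: DENY
  req#15 t=8s: ALLOW
  req#16 t=8s: DENY
  req#17 t=9s: ALLOW

Answer: AADDDDDDDAAADDADA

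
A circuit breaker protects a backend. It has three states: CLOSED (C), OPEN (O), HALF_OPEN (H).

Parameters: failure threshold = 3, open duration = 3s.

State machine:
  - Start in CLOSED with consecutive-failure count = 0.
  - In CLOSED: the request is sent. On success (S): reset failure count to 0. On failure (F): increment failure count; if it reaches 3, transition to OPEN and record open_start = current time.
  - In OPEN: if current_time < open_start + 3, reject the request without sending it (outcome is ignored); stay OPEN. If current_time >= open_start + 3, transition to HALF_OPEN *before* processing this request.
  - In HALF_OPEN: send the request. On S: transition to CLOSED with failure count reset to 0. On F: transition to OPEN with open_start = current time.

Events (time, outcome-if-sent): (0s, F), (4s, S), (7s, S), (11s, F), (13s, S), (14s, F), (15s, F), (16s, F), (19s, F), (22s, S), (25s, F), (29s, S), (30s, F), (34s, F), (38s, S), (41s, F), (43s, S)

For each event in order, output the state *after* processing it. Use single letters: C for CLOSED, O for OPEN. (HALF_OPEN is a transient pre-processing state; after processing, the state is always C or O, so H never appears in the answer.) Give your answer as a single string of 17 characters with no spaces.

Answer: CCCCCCCOOCCCCCCCC

Derivation:
State after each event:
  event#1 t=0s outcome=F: state=CLOSED
  event#2 t=4s outcome=S: state=CLOSED
  event#3 t=7s outcome=S: state=CLOSED
  event#4 t=11s outcome=F: state=CLOSED
  event#5 t=13s outcome=S: state=CLOSED
  event#6 t=14s outcome=F: state=CLOSED
  event#7 t=15s outcome=F: state=CLOSED
  event#8 t=16s outcome=F: state=OPEN
  event#9 t=19s outcome=F: state=OPEN
  event#10 t=22s outcome=S: state=CLOSED
  event#11 t=25s outcome=F: state=CLOSED
  event#12 t=29s outcome=S: state=CLOSED
  event#13 t=30s outcome=F: state=CLOSED
  event#14 t=34s outcome=F: state=CLOSED
  event#15 t=38s outcome=S: state=CLOSED
  event#16 t=41s outcome=F: state=CLOSED
  event#17 t=43s outcome=S: state=CLOSED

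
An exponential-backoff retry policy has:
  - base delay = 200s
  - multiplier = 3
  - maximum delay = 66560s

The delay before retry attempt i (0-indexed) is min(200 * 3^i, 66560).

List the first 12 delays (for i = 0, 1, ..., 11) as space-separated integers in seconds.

Answer: 200 600 1800 5400 16200 48600 66560 66560 66560 66560 66560 66560

Derivation:
Computing each delay:
  i=0: min(200*3^0, 66560) = 200
  i=1: min(200*3^1, 66560) = 600
  i=2: min(200*3^2, 66560) = 1800
  i=3: min(200*3^3, 66560) = 5400
  i=4: min(200*3^4, 66560) = 16200
  i=5: min(200*3^5, 66560) = 48600
  i=6: min(200*3^6, 66560) = 66560
  i=7: min(200*3^7, 66560) = 66560
  i=8: min(200*3^8, 66560) = 66560
  i=9: min(200*3^9, 66560) = 66560
  i=10: min(200*3^10, 66560) = 66560
  i=11: min(200*3^11, 66560) = 66560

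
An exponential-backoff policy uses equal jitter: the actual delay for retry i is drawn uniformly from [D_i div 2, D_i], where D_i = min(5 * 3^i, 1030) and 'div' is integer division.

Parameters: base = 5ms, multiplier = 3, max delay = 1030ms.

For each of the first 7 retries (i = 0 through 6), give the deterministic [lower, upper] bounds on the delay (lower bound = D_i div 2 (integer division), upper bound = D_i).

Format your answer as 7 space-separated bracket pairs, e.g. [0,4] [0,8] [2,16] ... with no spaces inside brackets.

Answer: [2,5] [7,15] [22,45] [67,135] [202,405] [515,1030] [515,1030]

Derivation:
Computing bounds per retry:
  i=0: D_i=min(5*3^0,1030)=5, bounds=[2,5]
  i=1: D_i=min(5*3^1,1030)=15, bounds=[7,15]
  i=2: D_i=min(5*3^2,1030)=45, bounds=[22,45]
  i=3: D_i=min(5*3^3,1030)=135, bounds=[67,135]
  i=4: D_i=min(5*3^4,1030)=405, bounds=[202,405]
  i=5: D_i=min(5*3^5,1030)=1030, bounds=[515,1030]
  i=6: D_i=min(5*3^6,1030)=1030, bounds=[515,1030]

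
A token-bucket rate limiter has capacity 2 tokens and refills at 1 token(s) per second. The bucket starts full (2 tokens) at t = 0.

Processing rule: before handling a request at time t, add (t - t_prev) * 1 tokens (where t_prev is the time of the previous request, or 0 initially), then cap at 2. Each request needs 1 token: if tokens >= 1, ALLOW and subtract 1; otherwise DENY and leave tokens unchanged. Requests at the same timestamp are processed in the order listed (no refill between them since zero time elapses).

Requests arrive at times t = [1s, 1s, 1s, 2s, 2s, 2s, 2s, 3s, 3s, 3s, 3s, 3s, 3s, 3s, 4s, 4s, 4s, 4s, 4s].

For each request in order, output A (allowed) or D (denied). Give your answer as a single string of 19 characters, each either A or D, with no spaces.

Simulating step by step:
  req#1 t=1s: ALLOW
  req#2 t=1s: ALLOW
  req#3 t=1s: DENY
  req#4 t=2s: ALLOW
  req#5 t=2s: DENY
  req#6 t=2s: DENY
  req#7 t=2s: DENY
  req#8 t=3s: ALLOW
  req#9 t=3s: DENY
  req#10 t=3s: DENY
  req#11 t=3s: DENY
  req#12 t=3s: DENY
  req#13 t=3s: DENY
  req#14 t=3s: DENY
  req#15 t=4s: ALLOW
  req#16 t=4s: DENY
  req#17 t=4s: DENY
  req#18 t=4s: DENY
  req#19 t=4s: DENY

Answer: AADADDDADDDDDDADDDD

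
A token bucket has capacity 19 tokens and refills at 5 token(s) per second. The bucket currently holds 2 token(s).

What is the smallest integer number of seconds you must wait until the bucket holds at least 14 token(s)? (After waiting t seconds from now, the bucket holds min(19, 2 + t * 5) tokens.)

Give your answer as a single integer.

Answer: 3

Derivation:
Need 2 + t * 5 >= 14, so t >= 12/5.
Smallest integer t = ceil(12/5) = 3.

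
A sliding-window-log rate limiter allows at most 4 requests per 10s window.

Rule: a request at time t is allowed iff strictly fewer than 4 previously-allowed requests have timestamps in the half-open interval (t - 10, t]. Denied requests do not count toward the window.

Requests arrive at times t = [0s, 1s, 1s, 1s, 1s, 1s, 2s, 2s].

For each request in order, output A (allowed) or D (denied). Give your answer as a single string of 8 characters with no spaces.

Tracking allowed requests in the window:
  req#1 t=0s: ALLOW
  req#2 t=1s: ALLOW
  req#3 t=1s: ALLOW
  req#4 t=1s: ALLOW
  req#5 t=1s: DENY
  req#6 t=1s: DENY
  req#7 t=2s: DENY
  req#8 t=2s: DENY

Answer: AAAADDDD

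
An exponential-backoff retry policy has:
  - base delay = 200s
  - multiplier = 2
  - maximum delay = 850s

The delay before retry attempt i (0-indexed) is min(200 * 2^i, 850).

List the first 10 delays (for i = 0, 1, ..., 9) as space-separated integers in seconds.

Computing each delay:
  i=0: min(200*2^0, 850) = 200
  i=1: min(200*2^1, 850) = 400
  i=2: min(200*2^2, 850) = 800
  i=3: min(200*2^3, 850) = 850
  i=4: min(200*2^4, 850) = 850
  i=5: min(200*2^5, 850) = 850
  i=6: min(200*2^6, 850) = 850
  i=7: min(200*2^7, 850) = 850
  i=8: min(200*2^8, 850) = 850
  i=9: min(200*2^9, 850) = 850

Answer: 200 400 800 850 850 850 850 850 850 850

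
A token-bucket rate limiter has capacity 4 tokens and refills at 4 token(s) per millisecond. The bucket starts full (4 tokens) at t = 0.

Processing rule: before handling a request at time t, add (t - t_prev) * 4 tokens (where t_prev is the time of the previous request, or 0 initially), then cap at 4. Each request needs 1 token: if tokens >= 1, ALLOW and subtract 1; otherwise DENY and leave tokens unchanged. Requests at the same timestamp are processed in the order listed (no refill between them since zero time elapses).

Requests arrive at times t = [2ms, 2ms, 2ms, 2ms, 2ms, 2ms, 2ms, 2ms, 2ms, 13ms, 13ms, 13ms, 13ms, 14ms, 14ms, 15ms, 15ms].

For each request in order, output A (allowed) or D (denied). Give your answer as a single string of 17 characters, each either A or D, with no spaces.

Answer: AAAADDDDDAAAAAAAA

Derivation:
Simulating step by step:
  req#1 t=2ms: ALLOW
  req#2 t=2ms: ALLOW
  req#3 t=2ms: ALLOW
  req#4 t=2ms: ALLOW
  req#5 t=2ms: DENY
  req#6 t=2ms: DENY
  req#7 t=2ms: DENY
  req#8 t=2ms: DENY
  req#9 t=2ms: DENY
  req#10 t=13ms: ALLOW
  req#11 t=13ms: ALLOW
  req#12 t=13ms: ALLOW
  req#13 t=13ms: ALLOW
  req#14 t=14ms: ALLOW
  req#15 t=14ms: ALLOW
  req#16 t=15ms: ALLOW
  req#17 t=15ms: ALLOW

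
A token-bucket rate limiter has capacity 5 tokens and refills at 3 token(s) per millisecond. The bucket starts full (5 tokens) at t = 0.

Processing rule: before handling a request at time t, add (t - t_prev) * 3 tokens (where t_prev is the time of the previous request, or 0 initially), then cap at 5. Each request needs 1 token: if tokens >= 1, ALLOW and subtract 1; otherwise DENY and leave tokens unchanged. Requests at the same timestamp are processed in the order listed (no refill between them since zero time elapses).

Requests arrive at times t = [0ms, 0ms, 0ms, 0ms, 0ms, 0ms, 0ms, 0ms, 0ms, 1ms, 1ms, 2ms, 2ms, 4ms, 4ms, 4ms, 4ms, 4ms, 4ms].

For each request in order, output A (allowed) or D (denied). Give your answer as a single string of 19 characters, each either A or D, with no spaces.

Answer: AAAAADDDDAAAAAAAAAD

Derivation:
Simulating step by step:
  req#1 t=0ms: ALLOW
  req#2 t=0ms: ALLOW
  req#3 t=0ms: ALLOW
  req#4 t=0ms: ALLOW
  req#5 t=0ms: ALLOW
  req#6 t=0ms: DENY
  req#7 t=0ms: DENY
  req#8 t=0ms: DENY
  req#9 t=0ms: DENY
  req#10 t=1ms: ALLOW
  req#11 t=1ms: ALLOW
  req#12 t=2ms: ALLOW
  req#13 t=2ms: ALLOW
  req#14 t=4ms: ALLOW
  req#15 t=4ms: ALLOW
  req#16 t=4ms: ALLOW
  req#17 t=4ms: ALLOW
  req#18 t=4ms: ALLOW
  req#19 t=4ms: DENY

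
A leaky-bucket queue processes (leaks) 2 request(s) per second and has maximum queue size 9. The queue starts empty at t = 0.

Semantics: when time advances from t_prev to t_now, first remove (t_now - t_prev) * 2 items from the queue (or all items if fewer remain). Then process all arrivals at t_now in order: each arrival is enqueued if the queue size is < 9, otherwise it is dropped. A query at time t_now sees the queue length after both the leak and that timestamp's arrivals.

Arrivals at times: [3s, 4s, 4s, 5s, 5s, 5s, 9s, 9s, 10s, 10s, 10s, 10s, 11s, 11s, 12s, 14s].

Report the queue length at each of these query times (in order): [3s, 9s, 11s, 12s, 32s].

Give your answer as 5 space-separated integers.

Answer: 1 2 4 3 0

Derivation:
Queue lengths at query times:
  query t=3s: backlog = 1
  query t=9s: backlog = 2
  query t=11s: backlog = 4
  query t=12s: backlog = 3
  query t=32s: backlog = 0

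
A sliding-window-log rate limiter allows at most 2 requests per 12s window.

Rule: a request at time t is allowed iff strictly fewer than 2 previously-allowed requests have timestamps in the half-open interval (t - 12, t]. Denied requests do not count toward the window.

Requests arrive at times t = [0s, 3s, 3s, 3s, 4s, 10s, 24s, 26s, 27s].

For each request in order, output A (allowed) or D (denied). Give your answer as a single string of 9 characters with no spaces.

Tracking allowed requests in the window:
  req#1 t=0s: ALLOW
  req#2 t=3s: ALLOW
  req#3 t=3s: DENY
  req#4 t=3s: DENY
  req#5 t=4s: DENY
  req#6 t=10s: DENY
  req#7 t=24s: ALLOW
  req#8 t=26s: ALLOW
  req#9 t=27s: DENY

Answer: AADDDDAAD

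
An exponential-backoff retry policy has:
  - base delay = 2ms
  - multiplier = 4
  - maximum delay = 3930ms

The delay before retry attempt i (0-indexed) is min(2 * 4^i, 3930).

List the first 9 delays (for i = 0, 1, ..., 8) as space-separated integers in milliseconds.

Answer: 2 8 32 128 512 2048 3930 3930 3930

Derivation:
Computing each delay:
  i=0: min(2*4^0, 3930) = 2
  i=1: min(2*4^1, 3930) = 8
  i=2: min(2*4^2, 3930) = 32
  i=3: min(2*4^3, 3930) = 128
  i=4: min(2*4^4, 3930) = 512
  i=5: min(2*4^5, 3930) = 2048
  i=6: min(2*4^6, 3930) = 3930
  i=7: min(2*4^7, 3930) = 3930
  i=8: min(2*4^8, 3930) = 3930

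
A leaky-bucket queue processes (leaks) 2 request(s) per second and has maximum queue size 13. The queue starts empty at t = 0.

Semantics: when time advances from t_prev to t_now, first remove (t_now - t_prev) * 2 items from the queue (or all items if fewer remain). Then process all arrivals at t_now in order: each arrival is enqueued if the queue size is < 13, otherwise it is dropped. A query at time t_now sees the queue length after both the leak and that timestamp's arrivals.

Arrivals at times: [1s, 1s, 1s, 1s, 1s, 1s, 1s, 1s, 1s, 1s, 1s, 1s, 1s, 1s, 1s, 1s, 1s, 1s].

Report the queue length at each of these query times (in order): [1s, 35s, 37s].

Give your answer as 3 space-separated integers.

Answer: 13 0 0

Derivation:
Queue lengths at query times:
  query t=1s: backlog = 13
  query t=35s: backlog = 0
  query t=37s: backlog = 0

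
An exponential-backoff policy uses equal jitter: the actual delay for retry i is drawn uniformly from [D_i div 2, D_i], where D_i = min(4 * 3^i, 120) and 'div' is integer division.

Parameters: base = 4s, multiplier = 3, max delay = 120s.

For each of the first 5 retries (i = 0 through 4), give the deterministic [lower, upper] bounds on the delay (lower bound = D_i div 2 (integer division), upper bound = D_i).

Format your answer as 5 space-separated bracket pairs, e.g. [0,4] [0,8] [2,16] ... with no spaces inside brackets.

Answer: [2,4] [6,12] [18,36] [54,108] [60,120]

Derivation:
Computing bounds per retry:
  i=0: D_i=min(4*3^0,120)=4, bounds=[2,4]
  i=1: D_i=min(4*3^1,120)=12, bounds=[6,12]
  i=2: D_i=min(4*3^2,120)=36, bounds=[18,36]
  i=3: D_i=min(4*3^3,120)=108, bounds=[54,108]
  i=4: D_i=min(4*3^4,120)=120, bounds=[60,120]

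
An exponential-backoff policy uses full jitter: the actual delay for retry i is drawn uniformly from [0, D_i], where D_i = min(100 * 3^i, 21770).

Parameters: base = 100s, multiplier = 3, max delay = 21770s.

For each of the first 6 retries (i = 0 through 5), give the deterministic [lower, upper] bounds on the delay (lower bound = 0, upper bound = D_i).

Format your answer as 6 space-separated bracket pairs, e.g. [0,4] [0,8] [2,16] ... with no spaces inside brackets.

Answer: [0,100] [0,300] [0,900] [0,2700] [0,8100] [0,21770]

Derivation:
Computing bounds per retry:
  i=0: D_i=min(100*3^0,21770)=100, bounds=[0,100]
  i=1: D_i=min(100*3^1,21770)=300, bounds=[0,300]
  i=2: D_i=min(100*3^2,21770)=900, bounds=[0,900]
  i=3: D_i=min(100*3^3,21770)=2700, bounds=[0,2700]
  i=4: D_i=min(100*3^4,21770)=8100, bounds=[0,8100]
  i=5: D_i=min(100*3^5,21770)=21770, bounds=[0,21770]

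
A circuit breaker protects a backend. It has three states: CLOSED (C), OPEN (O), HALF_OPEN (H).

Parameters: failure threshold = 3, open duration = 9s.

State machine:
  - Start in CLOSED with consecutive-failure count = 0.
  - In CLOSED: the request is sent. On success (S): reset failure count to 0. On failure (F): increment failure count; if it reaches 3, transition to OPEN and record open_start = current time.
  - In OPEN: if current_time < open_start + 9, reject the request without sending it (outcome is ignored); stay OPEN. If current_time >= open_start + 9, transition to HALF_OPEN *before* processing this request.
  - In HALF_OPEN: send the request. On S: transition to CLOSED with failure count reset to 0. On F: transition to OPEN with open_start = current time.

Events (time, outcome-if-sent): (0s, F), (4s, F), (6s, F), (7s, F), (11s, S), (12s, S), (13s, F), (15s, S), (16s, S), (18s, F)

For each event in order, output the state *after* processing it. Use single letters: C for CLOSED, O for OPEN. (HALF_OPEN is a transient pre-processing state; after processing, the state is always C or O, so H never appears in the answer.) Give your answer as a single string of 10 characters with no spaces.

State after each event:
  event#1 t=0s outcome=F: state=CLOSED
  event#2 t=4s outcome=F: state=CLOSED
  event#3 t=6s outcome=F: state=OPEN
  event#4 t=7s outcome=F: state=OPEN
  event#5 t=11s outcome=S: state=OPEN
  event#6 t=12s outcome=S: state=OPEN
  event#7 t=13s outcome=F: state=OPEN
  event#8 t=15s outcome=S: state=CLOSED
  event#9 t=16s outcome=S: state=CLOSED
  event#10 t=18s outcome=F: state=CLOSED

Answer: CCOOOOOCCC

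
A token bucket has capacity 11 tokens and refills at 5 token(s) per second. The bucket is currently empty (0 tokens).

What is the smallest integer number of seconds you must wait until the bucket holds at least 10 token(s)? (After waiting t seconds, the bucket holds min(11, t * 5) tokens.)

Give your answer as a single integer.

Answer: 2

Derivation:
Need t * 5 >= 10, so t >= 10/5.
Smallest integer t = ceil(10/5) = 2.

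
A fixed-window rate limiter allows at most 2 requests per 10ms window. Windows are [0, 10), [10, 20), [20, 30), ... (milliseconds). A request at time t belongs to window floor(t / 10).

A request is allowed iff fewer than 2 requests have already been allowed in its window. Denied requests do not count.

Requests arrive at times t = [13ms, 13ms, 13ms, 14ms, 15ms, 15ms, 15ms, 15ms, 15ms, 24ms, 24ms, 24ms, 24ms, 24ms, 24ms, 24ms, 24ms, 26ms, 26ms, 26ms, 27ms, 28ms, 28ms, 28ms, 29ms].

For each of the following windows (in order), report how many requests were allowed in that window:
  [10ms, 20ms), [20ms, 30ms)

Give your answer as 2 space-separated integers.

Processing requests:
  req#1 t=13ms (window 1): ALLOW
  req#2 t=13ms (window 1): ALLOW
  req#3 t=13ms (window 1): DENY
  req#4 t=14ms (window 1): DENY
  req#5 t=15ms (window 1): DENY
  req#6 t=15ms (window 1): DENY
  req#7 t=15ms (window 1): DENY
  req#8 t=15ms (window 1): DENY
  req#9 t=15ms (window 1): DENY
  req#10 t=24ms (window 2): ALLOW
  req#11 t=24ms (window 2): ALLOW
  req#12 t=24ms (window 2): DENY
  req#13 t=24ms (window 2): DENY
  req#14 t=24ms (window 2): DENY
  req#15 t=24ms (window 2): DENY
  req#16 t=24ms (window 2): DENY
  req#17 t=24ms (window 2): DENY
  req#18 t=26ms (window 2): DENY
  req#19 t=26ms (window 2): DENY
  req#20 t=26ms (window 2): DENY
  req#21 t=27ms (window 2): DENY
  req#22 t=28ms (window 2): DENY
  req#23 t=28ms (window 2): DENY
  req#24 t=28ms (window 2): DENY
  req#25 t=29ms (window 2): DENY

Allowed counts by window: 2 2

Answer: 2 2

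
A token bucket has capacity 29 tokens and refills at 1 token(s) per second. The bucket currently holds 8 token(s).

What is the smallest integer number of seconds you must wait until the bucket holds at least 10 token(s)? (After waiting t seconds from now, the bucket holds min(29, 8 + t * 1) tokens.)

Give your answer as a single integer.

Need 8 + t * 1 >= 10, so t >= 2/1.
Smallest integer t = ceil(2/1) = 2.

Answer: 2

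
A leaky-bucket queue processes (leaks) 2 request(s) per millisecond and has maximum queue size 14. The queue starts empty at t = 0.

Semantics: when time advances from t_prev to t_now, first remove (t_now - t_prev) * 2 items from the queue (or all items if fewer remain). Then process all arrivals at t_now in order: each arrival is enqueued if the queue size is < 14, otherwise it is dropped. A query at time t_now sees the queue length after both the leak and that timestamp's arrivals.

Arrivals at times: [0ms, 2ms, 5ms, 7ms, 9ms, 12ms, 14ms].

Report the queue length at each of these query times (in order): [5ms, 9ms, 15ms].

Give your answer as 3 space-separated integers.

Answer: 1 1 0

Derivation:
Queue lengths at query times:
  query t=5ms: backlog = 1
  query t=9ms: backlog = 1
  query t=15ms: backlog = 0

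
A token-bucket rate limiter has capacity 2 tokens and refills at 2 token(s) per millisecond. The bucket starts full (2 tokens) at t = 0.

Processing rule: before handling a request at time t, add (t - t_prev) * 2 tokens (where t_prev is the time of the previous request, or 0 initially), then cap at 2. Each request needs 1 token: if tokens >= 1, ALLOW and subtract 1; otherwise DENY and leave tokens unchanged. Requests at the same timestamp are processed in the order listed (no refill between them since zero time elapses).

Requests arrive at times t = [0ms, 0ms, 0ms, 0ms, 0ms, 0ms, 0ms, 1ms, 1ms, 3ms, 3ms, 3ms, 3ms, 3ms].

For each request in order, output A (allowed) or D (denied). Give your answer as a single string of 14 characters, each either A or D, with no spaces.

Answer: AADDDDDAAAADDD

Derivation:
Simulating step by step:
  req#1 t=0ms: ALLOW
  req#2 t=0ms: ALLOW
  req#3 t=0ms: DENY
  req#4 t=0ms: DENY
  req#5 t=0ms: DENY
  req#6 t=0ms: DENY
  req#7 t=0ms: DENY
  req#8 t=1ms: ALLOW
  req#9 t=1ms: ALLOW
  req#10 t=3ms: ALLOW
  req#11 t=3ms: ALLOW
  req#12 t=3ms: DENY
  req#13 t=3ms: DENY
  req#14 t=3ms: DENY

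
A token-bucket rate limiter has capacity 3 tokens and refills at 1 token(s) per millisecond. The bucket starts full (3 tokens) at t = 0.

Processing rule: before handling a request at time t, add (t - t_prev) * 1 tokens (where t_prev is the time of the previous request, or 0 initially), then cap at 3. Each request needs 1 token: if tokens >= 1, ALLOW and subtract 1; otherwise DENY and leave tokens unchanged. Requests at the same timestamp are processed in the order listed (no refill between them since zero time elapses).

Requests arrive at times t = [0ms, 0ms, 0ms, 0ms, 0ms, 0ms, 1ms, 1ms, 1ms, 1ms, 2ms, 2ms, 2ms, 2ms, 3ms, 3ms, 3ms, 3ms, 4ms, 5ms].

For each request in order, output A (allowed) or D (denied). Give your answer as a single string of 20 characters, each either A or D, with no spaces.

Answer: AAADDDADDDADDDADDDAA

Derivation:
Simulating step by step:
  req#1 t=0ms: ALLOW
  req#2 t=0ms: ALLOW
  req#3 t=0ms: ALLOW
  req#4 t=0ms: DENY
  req#5 t=0ms: DENY
  req#6 t=0ms: DENY
  req#7 t=1ms: ALLOW
  req#8 t=1ms: DENY
  req#9 t=1ms: DENY
  req#10 t=1ms: DENY
  req#11 t=2ms: ALLOW
  req#12 t=2ms: DENY
  req#13 t=2ms: DENY
  req#14 t=2ms: DENY
  req#15 t=3ms: ALLOW
  req#16 t=3ms: DENY
  req#17 t=3ms: DENY
  req#18 t=3ms: DENY
  req#19 t=4ms: ALLOW
  req#20 t=5ms: ALLOW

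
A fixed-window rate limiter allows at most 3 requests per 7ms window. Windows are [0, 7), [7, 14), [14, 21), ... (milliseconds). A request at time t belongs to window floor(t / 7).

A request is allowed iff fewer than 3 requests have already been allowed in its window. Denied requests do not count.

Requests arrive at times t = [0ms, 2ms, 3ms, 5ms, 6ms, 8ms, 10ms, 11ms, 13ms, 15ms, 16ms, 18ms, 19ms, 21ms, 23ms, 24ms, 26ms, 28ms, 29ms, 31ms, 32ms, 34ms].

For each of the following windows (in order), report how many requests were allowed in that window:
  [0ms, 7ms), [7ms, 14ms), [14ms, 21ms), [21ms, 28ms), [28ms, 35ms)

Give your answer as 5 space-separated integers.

Processing requests:
  req#1 t=0ms (window 0): ALLOW
  req#2 t=2ms (window 0): ALLOW
  req#3 t=3ms (window 0): ALLOW
  req#4 t=5ms (window 0): DENY
  req#5 t=6ms (window 0): DENY
  req#6 t=8ms (window 1): ALLOW
  req#7 t=10ms (window 1): ALLOW
  req#8 t=11ms (window 1): ALLOW
  req#9 t=13ms (window 1): DENY
  req#10 t=15ms (window 2): ALLOW
  req#11 t=16ms (window 2): ALLOW
  req#12 t=18ms (window 2): ALLOW
  req#13 t=19ms (window 2): DENY
  req#14 t=21ms (window 3): ALLOW
  req#15 t=23ms (window 3): ALLOW
  req#16 t=24ms (window 3): ALLOW
  req#17 t=26ms (window 3): DENY
  req#18 t=28ms (window 4): ALLOW
  req#19 t=29ms (window 4): ALLOW
  req#20 t=31ms (window 4): ALLOW
  req#21 t=32ms (window 4): DENY
  req#22 t=34ms (window 4): DENY

Allowed counts by window: 3 3 3 3 3

Answer: 3 3 3 3 3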